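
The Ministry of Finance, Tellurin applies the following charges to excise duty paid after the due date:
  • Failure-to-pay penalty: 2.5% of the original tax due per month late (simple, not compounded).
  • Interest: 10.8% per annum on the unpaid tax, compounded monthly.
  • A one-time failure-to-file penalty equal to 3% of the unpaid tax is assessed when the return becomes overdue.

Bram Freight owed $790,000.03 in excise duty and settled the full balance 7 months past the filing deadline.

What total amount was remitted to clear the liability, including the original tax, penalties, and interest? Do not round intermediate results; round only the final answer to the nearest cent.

$1,003,084.17

Failure-to-file penalty: 3% × $790,000.03 = $23,700.00…
Failure-to-pay penalty: 7 × 2.5% × $790,000.03 = $138,250.01…
Interest (10.8%/yr ÷ 12 = 0.9%/month): $790,000.03 × ((1 + 0.009)^7 − 1) = $51,134.1312…
Total = $790,000.03 + $161,950.0062… + $51,134.1312… = $1,003,084.17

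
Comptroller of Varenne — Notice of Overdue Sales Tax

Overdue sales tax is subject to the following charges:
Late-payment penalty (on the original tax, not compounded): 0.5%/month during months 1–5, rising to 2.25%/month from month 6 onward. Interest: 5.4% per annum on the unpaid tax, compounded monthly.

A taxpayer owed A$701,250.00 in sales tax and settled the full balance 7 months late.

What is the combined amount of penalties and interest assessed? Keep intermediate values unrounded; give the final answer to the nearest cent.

Penalty, months 1–5: 5 × 0.5% × A$701,250.00 = A$17,531.25
Penalty, months 6–7: 2 × 2.25% × A$701,250.00 = A$31,556.25
Interest (5.4%/yr ÷ 12 = 0.45%/month): A$701,250.00 × ((1 + 0.0045)^7 − 1) = A$22,389.8282…
Penalties + interest = A$49,087.5000 + A$22,389.8282… = A$71,477.33

A$71,477.33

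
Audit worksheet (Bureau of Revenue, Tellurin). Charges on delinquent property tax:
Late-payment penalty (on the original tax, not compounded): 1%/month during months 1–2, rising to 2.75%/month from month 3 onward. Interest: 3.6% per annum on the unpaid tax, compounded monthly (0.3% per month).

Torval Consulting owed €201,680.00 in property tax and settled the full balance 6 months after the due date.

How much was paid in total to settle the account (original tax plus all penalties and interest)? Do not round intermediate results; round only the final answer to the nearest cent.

Penalty, months 1–2: 2 × 1% × €201,680.00 = €4,033.60
Penalty, months 3–6: 4 × 2.75% × €201,680.00 = €22,184.80
Interest: €201,680.00 × ((1 + 0.003)^6 − 1) = €201,680.00 × 0.0181355… = €3,657.5760…
Total = €201,680.00 + €26,218.4000 + €3,657.5760… = €231,555.98

€231,555.98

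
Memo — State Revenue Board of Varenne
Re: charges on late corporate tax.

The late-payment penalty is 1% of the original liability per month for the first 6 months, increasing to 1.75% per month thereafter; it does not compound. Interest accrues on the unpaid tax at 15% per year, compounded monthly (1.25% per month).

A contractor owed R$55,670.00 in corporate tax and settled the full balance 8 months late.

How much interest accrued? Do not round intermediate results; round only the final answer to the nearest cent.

Interest: R$55,670.00 × ((1 + 0.0125)^8 − 1) = R$55,670.00 × 0.1044861… = R$5,816.7413…

R$5,816.74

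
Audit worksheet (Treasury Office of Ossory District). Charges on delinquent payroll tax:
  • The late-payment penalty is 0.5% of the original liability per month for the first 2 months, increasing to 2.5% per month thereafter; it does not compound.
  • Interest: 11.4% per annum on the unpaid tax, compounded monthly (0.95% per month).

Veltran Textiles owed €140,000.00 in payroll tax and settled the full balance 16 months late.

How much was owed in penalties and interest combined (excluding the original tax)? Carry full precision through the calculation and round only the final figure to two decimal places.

Penalty, months 1–2: 2 × 0.5% × €140,000.00 = €1,400.00
Penalty, months 3–16: 14 × 2.5% × €140,000.00 = €49,000.00
Interest: €140,000.00 × ((1 + 0.0095)^16 − 1) = €140,000.00 × 0.1633253… = €22,865.5417…
Penalties + interest = €50,400.0000 + €22,865.5417… = €73,265.54

€73,265.54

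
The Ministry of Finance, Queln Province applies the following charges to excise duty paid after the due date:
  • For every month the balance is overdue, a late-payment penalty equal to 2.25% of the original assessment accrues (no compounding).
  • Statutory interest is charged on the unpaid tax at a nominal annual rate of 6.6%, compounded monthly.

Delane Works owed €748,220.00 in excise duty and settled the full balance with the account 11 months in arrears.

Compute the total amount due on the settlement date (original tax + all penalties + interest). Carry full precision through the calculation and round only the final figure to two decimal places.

€979,937.38

Late-payment penalty: 11 × 2.25% × €748,220.00 = €185,184.45
Interest (6.6%/yr ÷ 12 = 0.55%/month): €748,220.00 × ((1 + 0.0055)^11 − 1) = €46,532.9288…
Total = €748,220.00 + €185,184.4500 + €46,532.9288… = €979,937.38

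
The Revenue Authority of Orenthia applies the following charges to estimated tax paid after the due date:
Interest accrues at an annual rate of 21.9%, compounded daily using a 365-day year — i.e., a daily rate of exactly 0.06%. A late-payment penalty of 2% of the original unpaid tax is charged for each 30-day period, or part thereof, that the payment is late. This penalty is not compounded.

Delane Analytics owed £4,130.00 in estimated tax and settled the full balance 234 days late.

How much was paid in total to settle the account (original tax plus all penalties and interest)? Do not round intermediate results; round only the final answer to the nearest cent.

£5,413.13

Penalty periods: ⌈234/30⌉ = 8; penalty = 8 × 2% × £4,130.00 = £660.80
Interest: £4,130.00 × ((1 + 0.0006)^234 − 1) = £4,130.00 × 0.15068555… = £622.3313…
Total = £4,130.00 + £660.8000 + £622.3313… = £5,413.13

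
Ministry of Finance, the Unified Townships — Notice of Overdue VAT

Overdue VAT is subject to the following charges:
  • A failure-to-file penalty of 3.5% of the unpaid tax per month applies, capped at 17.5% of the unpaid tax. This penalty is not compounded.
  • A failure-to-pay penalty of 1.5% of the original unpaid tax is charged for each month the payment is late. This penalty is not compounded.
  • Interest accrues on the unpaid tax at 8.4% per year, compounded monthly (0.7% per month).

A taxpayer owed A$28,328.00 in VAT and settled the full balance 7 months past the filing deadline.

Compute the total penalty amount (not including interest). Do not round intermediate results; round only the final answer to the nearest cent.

Failure-to-file: 7 × 3.5% × A$28,328.00 = A$6,940.36, capped at 17.5% × A$28,328.00 = A$4,957.40
Failure-to-pay penalty: 7 × 1.5% × A$28,328.00 = A$2,974.44
Total penalty = A$4,957.40 + A$2,974.44 = A$7,931.84

A$7,931.84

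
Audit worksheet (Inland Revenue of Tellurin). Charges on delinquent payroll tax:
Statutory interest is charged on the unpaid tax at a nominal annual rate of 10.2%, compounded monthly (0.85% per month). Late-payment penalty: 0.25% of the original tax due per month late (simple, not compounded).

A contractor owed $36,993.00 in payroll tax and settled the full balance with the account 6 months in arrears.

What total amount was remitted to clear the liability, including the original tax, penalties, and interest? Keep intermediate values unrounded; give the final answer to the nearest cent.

$39,475.09

Late-payment penalty = 0.25% × $36,993.00 × 6 mo = $554.90…
Interest: $36,993.00 × ((1 + 0.0085)^6 − 1) = $36,993.00 × 0.0520961… = $1,927.1914…
Total = $36,993.00 + $554.8950 + $1,927.1914… = $39,475.09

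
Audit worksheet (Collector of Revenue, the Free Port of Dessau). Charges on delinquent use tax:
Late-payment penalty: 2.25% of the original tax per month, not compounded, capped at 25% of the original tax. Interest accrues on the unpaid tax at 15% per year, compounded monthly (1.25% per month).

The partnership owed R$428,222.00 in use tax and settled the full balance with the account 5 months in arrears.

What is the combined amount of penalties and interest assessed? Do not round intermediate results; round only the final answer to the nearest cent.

Penalty: 5 × 2.25% × R$428,222.00 = R$48,174.98… (below the 25% cap of R$107,055.50)
Interest: R$428,222.00 × ((1 + 0.0125)^5 − 1) = R$428,222.00 × 0.0640822… = R$27,441.3880…
Penalties + interest = R$48,174.9750 + R$27,441.3880… = R$75,616.36

R$75,616.36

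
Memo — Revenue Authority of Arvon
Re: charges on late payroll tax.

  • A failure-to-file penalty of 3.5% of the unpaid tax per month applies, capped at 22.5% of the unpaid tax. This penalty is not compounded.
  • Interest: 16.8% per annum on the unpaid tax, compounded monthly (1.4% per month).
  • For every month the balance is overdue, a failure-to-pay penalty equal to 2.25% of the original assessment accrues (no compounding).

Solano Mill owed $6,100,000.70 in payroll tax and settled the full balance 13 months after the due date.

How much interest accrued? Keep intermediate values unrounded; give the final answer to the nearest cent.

$1,208,415.97

Interest: $6,100,000.70 × ((1 + 0.014)^13 − 1) = $6,100,000.70 × 0.1981010… = $1,208,415.9747…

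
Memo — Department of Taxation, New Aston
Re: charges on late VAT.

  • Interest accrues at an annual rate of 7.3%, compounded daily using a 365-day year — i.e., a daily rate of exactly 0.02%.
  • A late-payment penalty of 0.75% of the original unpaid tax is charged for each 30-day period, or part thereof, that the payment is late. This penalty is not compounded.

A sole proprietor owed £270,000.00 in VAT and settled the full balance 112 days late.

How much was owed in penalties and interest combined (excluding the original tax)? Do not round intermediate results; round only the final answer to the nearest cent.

£14,215.63

Penalty periods: ⌈112/30⌉ = 4; penalty = 4 × 0.75% × £270,000.00 = £8,100.00
Interest: £270,000.00 × ((1 + 0.0002)^112 − 1) = £270,000.00 × 0.02265047… = £6,115.6278…
Penalties + interest = £8,100.0000 + £6,115.6278… = £14,215.63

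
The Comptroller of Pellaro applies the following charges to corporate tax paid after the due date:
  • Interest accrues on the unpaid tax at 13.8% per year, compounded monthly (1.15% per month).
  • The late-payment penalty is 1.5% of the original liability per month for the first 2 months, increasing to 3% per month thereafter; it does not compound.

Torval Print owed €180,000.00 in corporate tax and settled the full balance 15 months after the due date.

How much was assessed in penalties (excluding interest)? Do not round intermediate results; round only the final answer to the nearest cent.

€75,600.00

Penalty, months 1–2: 2 × 1.5% × €180,000.00 = €5,400.00
Penalty, months 3–15: 13 × 3% × €180,000.00 = €70,200.00
Total penalty = €5,400.00 + €70,200.00 = €75,600.00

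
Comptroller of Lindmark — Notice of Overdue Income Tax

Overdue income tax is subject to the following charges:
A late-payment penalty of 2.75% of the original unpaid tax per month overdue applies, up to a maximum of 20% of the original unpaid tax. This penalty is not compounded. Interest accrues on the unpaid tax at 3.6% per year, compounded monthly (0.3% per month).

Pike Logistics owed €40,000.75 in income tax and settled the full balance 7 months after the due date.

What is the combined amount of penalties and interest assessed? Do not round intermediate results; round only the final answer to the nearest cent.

Penalty: 7 × 2.75% × €40,000.75 = €7,700.14… (below the 20% cap of €8,000.15)
Interest: €40,000.75 × ((1 + 0.003)^7 − 1) = €40,000.75 × 0.0211899… = €847.6138…
Penalties + interest = €7,700.1444… + €847.6138… = €8,547.76

€8,547.76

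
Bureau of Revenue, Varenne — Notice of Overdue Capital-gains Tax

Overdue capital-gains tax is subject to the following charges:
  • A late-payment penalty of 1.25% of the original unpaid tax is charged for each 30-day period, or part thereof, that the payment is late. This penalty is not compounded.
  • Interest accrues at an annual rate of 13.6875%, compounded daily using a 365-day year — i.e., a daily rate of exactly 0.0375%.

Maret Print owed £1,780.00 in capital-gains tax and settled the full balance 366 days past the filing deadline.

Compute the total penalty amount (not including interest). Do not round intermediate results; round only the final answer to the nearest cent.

Penalty periods: ⌈366/30⌉ = 13; penalty = 13 × 1.25% × £1,780.00 = £289.25

£289.25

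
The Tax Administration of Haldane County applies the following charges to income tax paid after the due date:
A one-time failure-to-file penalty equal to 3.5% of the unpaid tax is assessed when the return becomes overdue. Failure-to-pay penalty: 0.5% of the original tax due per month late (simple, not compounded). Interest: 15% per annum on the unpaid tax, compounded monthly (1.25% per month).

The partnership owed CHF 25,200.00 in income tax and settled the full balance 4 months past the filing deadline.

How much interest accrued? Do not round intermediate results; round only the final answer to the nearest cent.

CHF 1,283.82

Interest: CHF 25,200.00 × ((1 + 0.0125)^4 − 1) = CHF 25,200.00 × 0.0509453… = CHF 1,283.8225…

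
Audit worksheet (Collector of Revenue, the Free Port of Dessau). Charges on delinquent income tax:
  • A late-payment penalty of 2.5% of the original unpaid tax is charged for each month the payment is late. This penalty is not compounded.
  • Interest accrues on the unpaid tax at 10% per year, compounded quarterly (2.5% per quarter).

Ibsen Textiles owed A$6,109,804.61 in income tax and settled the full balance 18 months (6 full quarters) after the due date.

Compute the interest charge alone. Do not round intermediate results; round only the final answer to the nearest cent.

Interest: A$6,109,804.61 × ((1 + 0.025)^6 − 1) = A$6,109,804.61 × 0.1596934… = A$975,695.5828…

A$975,695.58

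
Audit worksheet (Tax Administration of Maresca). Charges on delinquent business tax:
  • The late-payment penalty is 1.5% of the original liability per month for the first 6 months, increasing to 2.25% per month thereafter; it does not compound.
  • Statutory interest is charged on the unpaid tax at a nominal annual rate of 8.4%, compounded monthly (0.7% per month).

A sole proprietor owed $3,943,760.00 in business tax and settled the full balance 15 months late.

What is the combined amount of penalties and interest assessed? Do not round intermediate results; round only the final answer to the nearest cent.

$1,588,563.85

Penalty, months 1–6: 6 × 1.5% × $3,943,760.00 = $354,938.40
Penalty, months 7–15: 9 × 2.25% × $3,943,760.00 = $798,611.40
Interest: $3,943,760.00 × ((1 + 0.007)^15 − 1) = $3,943,760.00 × 0.1103044… = $435,014.0546…
Penalties + interest = $1,153,549.8000 + $435,014.0546… = $1,588,563.85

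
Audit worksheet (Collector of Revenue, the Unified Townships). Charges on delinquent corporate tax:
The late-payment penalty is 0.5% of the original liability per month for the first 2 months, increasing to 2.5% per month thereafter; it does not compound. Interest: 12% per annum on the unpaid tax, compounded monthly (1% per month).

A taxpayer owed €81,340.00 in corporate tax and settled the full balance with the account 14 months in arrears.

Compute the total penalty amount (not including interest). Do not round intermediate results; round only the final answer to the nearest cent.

Penalty, months 1–2: 2 × 0.5% × €81,340.00 = €813.40
Penalty, months 3–14: 12 × 2.5% × €81,340.00 = €24,402.00
Total penalty = €813.40 + €24,402.00 = €25,215.40

€25,215.40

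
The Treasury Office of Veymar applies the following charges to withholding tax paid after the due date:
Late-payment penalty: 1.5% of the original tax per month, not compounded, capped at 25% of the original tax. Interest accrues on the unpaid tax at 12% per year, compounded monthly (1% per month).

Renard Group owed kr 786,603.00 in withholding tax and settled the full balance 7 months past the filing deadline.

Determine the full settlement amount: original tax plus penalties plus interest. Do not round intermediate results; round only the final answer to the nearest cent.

Penalty: 7 × 1.5% × kr 786,603.00 = kr 82,593.32… (below the 25% cap of kr 196,650.75)
Interest: kr 786,603.00 × ((1 + 0.01)^7 − 1) = kr 786,603.00 × 0.0721354… = kr 56,741.8844…
Total = kr 786,603.00 + kr 82,593.3150 + kr 56,741.8844… = kr 925,938.20

kr 925,938.20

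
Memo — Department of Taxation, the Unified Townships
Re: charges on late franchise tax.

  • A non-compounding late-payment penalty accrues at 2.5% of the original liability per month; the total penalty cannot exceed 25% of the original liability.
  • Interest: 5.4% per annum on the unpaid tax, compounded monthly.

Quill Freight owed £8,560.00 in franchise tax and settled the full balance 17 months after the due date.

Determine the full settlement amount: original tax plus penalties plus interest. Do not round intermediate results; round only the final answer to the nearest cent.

£11,378.95

Penalty (uncapped): 17 × 2.5% × £8,560.00 = £3,638.00; cap = 25% × £8,560.00 = £2,140.00 → penalty = £2,140.00
Interest (5.4%/yr ÷ 12 = 0.45%/month): £8,560.00 × ((1 + 0.0045)^17 − 1) = £678.9531…
Total = £8,560.00 + £2,140.0000 + £678.9531… = £11,378.95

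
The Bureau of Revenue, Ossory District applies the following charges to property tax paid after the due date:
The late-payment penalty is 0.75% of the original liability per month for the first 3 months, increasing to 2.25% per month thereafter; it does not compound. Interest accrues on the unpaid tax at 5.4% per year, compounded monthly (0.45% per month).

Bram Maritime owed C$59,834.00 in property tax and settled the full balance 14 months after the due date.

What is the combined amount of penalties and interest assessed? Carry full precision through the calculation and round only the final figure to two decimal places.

C$20,036.99

Penalty, months 1–3: 3 × 0.75% × C$59,834.00 = C$1,346.27…
Penalty, months 4–14: 11 × 2.25% × C$59,834.00 = C$14,808.92…
Interest: C$59,834.00 × ((1 + 0.0045)^14 − 1) = C$59,834.00 × 0.0648763… = C$3,881.8106…
Penalties + interest = C$16,155.1800 + C$3,881.8106… = C$20,036.99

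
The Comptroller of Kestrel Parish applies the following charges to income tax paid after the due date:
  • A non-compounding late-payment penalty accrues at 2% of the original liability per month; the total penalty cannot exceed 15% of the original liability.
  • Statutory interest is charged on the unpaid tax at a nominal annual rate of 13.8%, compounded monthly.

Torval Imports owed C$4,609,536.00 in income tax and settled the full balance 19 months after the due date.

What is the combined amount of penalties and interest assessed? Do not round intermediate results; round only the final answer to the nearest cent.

C$1,809,974.29

Penalty (uncapped): 19 × 2% × C$4,609,536.00 = C$1,751,623.68; cap = 15% × C$4,609,536.00 = C$691,430.40 → penalty = C$691,430.40
Interest (13.8%/yr ÷ 12 = 1.15%/month): C$4,609,536.00 × ((1 + 0.0115)^19 − 1) = C$1,118,543.8856…
Penalties + interest = C$691,430.4000 + C$1,118,543.8856… = C$1,809,974.29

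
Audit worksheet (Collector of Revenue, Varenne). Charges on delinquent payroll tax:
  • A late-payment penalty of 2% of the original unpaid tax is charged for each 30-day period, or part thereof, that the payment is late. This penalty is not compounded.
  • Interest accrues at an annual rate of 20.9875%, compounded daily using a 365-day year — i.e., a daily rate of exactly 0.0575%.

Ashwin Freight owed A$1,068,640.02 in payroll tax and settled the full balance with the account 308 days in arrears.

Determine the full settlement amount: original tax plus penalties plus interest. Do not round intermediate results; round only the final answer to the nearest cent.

Penalty periods: ⌈308/30⌉ = 11; penalty = 11 × 2% × A$1,068,640.02 = A$235,100.80…
Interest: A$1,068,640.02 × ((1 + 0.000575)^308 − 1) = A$1,068,640.02 × 0.19368971… = A$206,984.5710…
Total = A$1,068,640.02 + A$235,100.8044 + A$206,984.5710… = A$1,510,725.40

A$1,510,725.40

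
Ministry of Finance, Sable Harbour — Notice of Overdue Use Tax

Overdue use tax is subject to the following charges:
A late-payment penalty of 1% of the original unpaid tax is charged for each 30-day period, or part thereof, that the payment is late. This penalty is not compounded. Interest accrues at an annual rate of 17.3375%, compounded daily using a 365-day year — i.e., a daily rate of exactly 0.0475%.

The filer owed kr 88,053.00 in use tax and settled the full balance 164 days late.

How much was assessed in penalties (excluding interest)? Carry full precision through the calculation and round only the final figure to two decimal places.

Penalty periods: ⌈164/30⌉ = 6; penalty = 6 × 1% × kr 88,053.00 = kr 5,283.18

kr 5,283.18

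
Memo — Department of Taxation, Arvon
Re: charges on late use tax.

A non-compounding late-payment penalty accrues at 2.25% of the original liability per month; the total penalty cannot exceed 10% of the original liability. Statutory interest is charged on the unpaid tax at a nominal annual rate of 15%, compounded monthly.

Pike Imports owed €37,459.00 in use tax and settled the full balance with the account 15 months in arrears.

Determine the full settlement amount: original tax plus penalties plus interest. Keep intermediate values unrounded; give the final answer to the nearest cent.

Penalty (uncapped): 15 × 2.25% × €37,459.00 = €12,642.41…; cap = 10% × €37,459.00 = €3,745.90 → penalty = €3,745.90
Interest (15%/yr ÷ 12 = 1.25%/month): €37,459.00 × ((1 + 0.0125)^15 − 1) = €7,672.6964…
Total = €37,459.00 + €3,745.9000 + €7,672.6964… = €48,877.60

€48,877.60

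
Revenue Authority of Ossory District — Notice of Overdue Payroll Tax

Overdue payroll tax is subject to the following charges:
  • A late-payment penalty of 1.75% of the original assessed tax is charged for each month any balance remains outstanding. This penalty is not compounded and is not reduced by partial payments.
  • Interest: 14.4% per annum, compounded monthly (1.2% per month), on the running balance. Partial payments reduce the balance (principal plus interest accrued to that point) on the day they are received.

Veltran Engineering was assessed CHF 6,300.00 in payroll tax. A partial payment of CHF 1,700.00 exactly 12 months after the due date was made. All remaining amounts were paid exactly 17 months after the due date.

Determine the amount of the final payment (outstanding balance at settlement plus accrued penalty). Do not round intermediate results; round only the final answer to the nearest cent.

CHF 7,786.08

Balance at month 12: CHF 6,300.0000 × (1 + 0.012)^12 = CHF 7,269.5361…
After CHF 1,700.00 payment: CHF 7,269.5361… − CHF 1,700.00 = CHF 5,569.5361…
Balance at month 17: CHF 5,569.5361… × (1 + 0.012)^5 = CHF 5,911.8253…
Penalty: 17 × 1.75% × CHF 6,300.00 = CHF 1,874.25
Final settlement = outstanding balance + penalty = CHF 5,911.8253… + CHF 1,874.25 = CHF 7,786.08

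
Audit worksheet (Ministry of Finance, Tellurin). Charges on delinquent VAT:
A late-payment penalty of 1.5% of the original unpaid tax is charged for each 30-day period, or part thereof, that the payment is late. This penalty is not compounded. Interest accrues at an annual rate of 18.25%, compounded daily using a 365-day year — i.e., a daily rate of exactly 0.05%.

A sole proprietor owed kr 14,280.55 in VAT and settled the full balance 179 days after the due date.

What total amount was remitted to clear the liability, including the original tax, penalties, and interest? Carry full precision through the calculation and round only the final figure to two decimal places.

Penalty periods: ⌈179/30⌉ = 6; penalty = 6 × 1.5% × kr 14,280.55 = kr 1,285.25…
Interest: kr 14,280.55 × ((1 + 0.0005)^179 − 1) = kr 14,280.55 × 0.09360287… = kr 1,336.7005…
Total = kr 14,280.55 + kr 1,285.2495 + kr 1,336.7005… = kr 16,902.50

kr 16,902.50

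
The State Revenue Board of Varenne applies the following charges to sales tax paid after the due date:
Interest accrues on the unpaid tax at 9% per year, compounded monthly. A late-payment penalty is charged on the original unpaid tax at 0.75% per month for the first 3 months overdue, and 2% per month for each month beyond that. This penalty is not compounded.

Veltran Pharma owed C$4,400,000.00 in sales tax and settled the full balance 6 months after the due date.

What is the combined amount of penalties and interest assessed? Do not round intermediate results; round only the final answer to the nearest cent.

Penalty, months 1–3: 3 × 0.75% × C$4,400,000.00 = C$99,000.00
Penalty, months 4–6: 3 × 2% × C$4,400,000.00 = C$264,000.00
Interest (9%/yr ÷ 12 = 0.75%/month): C$4,400,000.00 × ((1 + 0.0075)^6 − 1) = C$201,749.8345…
Penalties + interest = C$363,000.0000 + C$201,749.8345… = C$564,749.83

C$564,749.83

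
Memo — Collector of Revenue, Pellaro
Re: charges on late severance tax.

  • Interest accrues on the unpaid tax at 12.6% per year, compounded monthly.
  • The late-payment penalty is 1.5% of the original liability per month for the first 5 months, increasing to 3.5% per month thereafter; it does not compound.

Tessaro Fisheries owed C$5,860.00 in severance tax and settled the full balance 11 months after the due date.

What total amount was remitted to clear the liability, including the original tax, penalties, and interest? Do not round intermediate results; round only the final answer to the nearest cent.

C$8,243.61

Penalty, months 1–5: 5 × 1.5% × C$5,860.00 = C$439.50
Penalty, months 6–11: 6 × 3.5% × C$5,860.00 = C$1,230.60
Interest (12.6%/yr ÷ 12 = 1.05%/month): C$5,860.00 × ((1 + 0.0105)^11 − 1) = C$713.5067…
Total = C$5,860.00 + C$1,670.1000 + C$713.5067… = C$8,243.61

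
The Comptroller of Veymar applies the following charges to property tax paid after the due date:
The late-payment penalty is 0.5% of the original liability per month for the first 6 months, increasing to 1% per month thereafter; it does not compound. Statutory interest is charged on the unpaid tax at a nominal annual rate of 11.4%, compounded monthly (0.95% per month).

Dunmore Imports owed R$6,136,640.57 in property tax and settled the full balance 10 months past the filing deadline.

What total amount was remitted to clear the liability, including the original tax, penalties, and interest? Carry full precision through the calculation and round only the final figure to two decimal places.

Penalty, months 1–6: 6 × 0.5% × R$6,136,640.57 = R$184,099.22…
Penalty, months 7–10: 4 × 1% × R$6,136,640.57 = R$245,465.62…
Interest: R$6,136,640.57 × ((1 + 0.0095)^10 − 1) = R$6,136,640.57 × 0.0991659… = R$608,545.2710…
Total = R$6,136,640.57 + R$429,564.8399 + R$608,545.2710… = R$7,174,750.68

R$7,174,750.68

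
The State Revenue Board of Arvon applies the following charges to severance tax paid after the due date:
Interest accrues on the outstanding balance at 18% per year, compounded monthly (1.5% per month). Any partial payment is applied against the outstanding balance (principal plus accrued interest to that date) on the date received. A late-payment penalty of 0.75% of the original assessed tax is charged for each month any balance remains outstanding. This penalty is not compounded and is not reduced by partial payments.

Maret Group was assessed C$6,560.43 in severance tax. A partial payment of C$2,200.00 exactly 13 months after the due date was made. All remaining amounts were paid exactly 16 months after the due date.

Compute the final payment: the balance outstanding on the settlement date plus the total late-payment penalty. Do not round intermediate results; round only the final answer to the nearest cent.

C$6,811.85

Balance at month 13: C$6,560.4300 × (1 + 0.015)^13 = C$7,961.4259…
After C$2,200.00 payment: C$7,961.4259… − C$2,200.00 = C$5,761.4259…
Balance at month 16: C$5,761.4259… × (1 + 0.015)^3 = C$6,024.5984…
Penalty: 16 × 0.75% × C$6,560.43 = C$787.25…
Final settlement = outstanding balance + penalty = C$6,024.5984… + C$787.25… = C$6,811.85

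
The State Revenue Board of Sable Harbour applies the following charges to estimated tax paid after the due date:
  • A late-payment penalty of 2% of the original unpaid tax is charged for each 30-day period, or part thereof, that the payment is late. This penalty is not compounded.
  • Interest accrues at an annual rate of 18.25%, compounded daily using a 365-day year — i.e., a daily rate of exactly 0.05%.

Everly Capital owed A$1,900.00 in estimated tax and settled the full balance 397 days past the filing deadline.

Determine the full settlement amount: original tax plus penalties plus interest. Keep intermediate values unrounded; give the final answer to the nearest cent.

A$2,849.07

Penalty periods: ⌈397/30⌉ = 14; penalty = 14 × 2% × A$1,900.00 = A$532.00
Interest: A$1,900.00 × ((1 + 0.0005)^397 − 1) = A$1,900.00 × 0.21951153… = A$417.0719…
Total = A$1,900.00 + A$532.0000 + A$417.0719… = A$2,849.07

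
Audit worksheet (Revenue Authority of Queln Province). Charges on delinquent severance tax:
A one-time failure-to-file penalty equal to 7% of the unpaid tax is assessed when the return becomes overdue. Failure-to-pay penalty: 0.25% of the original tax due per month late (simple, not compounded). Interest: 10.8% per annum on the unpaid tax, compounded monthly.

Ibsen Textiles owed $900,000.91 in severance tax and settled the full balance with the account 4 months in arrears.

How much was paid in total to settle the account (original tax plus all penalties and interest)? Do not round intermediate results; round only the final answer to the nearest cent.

Failure-to-file penalty: 7% × $900,000.91 = $63,000.06…
Failure-to-pay penalty = 0.25% × $900,000.91 × 4 mo = $9,000.01…
Interest (10.8%/yr ÷ 12 = 0.9%/month): $900,000.91 × ((1 + 0.009)^4 − 1) = $32,840.0635…
Total = $900,000.91 + $72,000.0728 + $32,840.0635… = $1,004,841.05

$1,004,841.05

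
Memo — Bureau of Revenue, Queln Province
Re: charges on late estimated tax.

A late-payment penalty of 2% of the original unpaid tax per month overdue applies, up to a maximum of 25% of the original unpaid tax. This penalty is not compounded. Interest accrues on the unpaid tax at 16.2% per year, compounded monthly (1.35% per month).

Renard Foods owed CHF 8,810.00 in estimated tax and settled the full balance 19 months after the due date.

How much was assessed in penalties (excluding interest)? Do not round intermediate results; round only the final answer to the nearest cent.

Penalty (uncapped): 19 × 2% × CHF 8,810.00 = CHF 3,347.80; cap = 25% × CHF 8,810.00 = CHF 2,202.50 → penalty = CHF 2,202.50

CHF 2,202.50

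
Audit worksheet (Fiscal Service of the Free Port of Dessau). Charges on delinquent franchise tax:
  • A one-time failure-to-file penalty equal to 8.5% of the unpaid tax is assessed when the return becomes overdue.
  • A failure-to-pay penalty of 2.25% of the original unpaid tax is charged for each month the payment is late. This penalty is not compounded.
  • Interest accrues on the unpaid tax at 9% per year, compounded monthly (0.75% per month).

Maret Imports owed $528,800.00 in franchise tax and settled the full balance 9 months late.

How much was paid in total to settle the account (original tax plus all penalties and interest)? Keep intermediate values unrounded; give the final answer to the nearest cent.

Failure-to-file penalty: 8.5% × $528,800.00 = $44,948.00
Failure-to-pay penalty = 2.25% × $528,800.00 × 9 mo = $107,082.00
Interest: $528,800.00 × ((1 + 0.0075)^9 − 1) = $528,800.00 × 0.0695608… = $36,783.7718…
Total = $528,800.00 + $152,030.0000 + $36,783.7718… = $717,613.77

$717,613.77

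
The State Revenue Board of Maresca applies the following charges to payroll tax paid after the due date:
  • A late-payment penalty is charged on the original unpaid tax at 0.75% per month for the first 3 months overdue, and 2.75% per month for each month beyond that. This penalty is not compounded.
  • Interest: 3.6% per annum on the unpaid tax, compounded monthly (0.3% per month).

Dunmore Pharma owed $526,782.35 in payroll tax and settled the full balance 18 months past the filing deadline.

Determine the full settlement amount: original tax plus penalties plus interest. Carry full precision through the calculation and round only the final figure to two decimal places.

Penalty, months 1–3: 3 × 0.75% × $526,782.35 = $11,852.60…
Penalty, months 4–18: 15 × 2.75% × $526,782.35 = $217,297.72…
Interest: $526,782.35 × ((1 + 0.003)^18 − 1) = $526,782.35 × 0.0553993… = $29,183.3639…
Total = $526,782.35 + $229,150.3223… + $29,183.3639… = $785,116.04

$785,116.04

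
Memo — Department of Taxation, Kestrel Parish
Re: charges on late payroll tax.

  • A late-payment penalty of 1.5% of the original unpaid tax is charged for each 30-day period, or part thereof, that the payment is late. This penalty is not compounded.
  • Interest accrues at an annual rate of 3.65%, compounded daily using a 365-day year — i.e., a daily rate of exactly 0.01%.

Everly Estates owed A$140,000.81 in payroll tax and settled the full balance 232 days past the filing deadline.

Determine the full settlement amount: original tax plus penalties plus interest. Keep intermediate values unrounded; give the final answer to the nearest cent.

A$160,086.73

Penalty periods: ⌈232/30⌉ = 8; penalty = 8 × 1.5% × A$140,000.81 = A$16,800.10…
Interest: A$140,000.81 × ((1 + 0.0001)^232 − 1) = A$140,000.81 × 0.02347003… = A$3,285.8227…
Total = A$140,000.81 + A$16,800.0972 + A$3,285.8227… = A$160,086.73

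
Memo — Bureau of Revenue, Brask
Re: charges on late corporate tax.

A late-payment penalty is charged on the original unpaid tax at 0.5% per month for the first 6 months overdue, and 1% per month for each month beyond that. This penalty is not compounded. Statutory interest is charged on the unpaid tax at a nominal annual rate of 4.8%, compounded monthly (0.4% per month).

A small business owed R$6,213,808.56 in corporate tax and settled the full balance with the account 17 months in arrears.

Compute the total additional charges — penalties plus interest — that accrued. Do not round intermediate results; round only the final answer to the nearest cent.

R$1,306,267.68

Penalty, months 1–6: 6 × 0.5% × R$6,213,808.56 = R$186,414.26…
Penalty, months 7–17: 11 × 1% × R$6,213,808.56 = R$683,518.94…
Interest: R$6,213,808.56 × ((1 + 0.004)^17 − 1) = R$6,213,808.56 × 0.0702201… = R$436,334.4801…
Penalties + interest = R$869,933.1984 + R$436,334.4801… = R$1,306,267.68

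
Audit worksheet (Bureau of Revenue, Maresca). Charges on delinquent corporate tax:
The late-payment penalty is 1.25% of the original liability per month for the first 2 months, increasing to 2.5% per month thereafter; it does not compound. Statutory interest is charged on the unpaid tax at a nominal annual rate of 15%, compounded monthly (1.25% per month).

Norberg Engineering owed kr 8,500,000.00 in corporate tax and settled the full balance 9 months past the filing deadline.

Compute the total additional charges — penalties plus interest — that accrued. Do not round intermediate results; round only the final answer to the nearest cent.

Penalty, months 1–2: 2 × 1.25% × kr 8,500,000.00 = kr 212,500.00
Penalty, months 3–9: 7 × 2.5% × kr 8,500,000.00 = kr 1,487,500.00
Interest: kr 8,500,000.00 × ((1 + 0.0125)^9 − 1) = kr 8,500,000.00 × 0.1182922… = kr 1,005,483.5083…
Penalties + interest = kr 1,700,000.0000 + kr 1,005,483.5083… = kr 2,705,483.51

kr 2,705,483.51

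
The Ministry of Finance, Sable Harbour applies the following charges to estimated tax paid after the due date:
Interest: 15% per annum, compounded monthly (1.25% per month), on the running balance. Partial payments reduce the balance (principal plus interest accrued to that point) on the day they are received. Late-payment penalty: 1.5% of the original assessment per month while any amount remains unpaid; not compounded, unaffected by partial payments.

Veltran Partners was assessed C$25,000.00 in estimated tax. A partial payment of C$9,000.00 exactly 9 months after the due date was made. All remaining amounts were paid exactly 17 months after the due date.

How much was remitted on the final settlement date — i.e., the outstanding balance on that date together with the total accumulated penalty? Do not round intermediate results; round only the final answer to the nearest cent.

C$27,313.08

Balance at month 9: C$25,000.0000 × (1 + 0.0125)^9 = C$27,957.3044…
After C$9,000.00 payment: C$27,957.3044… − C$9,000.00 = C$18,957.3044…
Balance at month 17: C$18,957.3044… × (1 + 0.0125)^8 = C$20,938.0793…
Penalty: 17 × 1.5% × C$25,000.00 = C$6,375.00
Final settlement = outstanding balance + penalty = C$20,938.0793… + C$6,375.00 = C$27,313.08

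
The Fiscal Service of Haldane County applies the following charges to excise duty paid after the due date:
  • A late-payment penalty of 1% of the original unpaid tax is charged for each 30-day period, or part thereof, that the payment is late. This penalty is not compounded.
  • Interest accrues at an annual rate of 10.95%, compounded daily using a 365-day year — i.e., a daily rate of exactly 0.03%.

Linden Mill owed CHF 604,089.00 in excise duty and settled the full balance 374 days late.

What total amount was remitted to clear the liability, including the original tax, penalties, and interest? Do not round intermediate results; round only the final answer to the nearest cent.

CHF 754,336.66

Penalty periods: ⌈374/30⌉ = 13; penalty = 13 × 1% × CHF 604,089.00 = CHF 78,531.57
Interest: CHF 604,089.00 × ((1 + 0.0003)^374 − 1) = CHF 604,089.00 × 0.11871776… = CHF 71,716.0936…
Total = CHF 604,089.00 + CHF 78,531.5700 + CHF 71,716.0936… = CHF 754,336.66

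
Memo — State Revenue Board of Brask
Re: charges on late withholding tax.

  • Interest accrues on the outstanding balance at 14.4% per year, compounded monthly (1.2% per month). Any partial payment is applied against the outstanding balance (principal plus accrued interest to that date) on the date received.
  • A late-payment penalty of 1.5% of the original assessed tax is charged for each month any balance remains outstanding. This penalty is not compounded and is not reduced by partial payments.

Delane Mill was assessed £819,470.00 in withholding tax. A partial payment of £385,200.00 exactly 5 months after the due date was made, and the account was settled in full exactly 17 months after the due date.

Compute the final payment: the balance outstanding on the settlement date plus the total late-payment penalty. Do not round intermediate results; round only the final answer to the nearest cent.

£768,179.67

Balance at month 5: £819,470.0000 × (1 + 0.012)^5 = £869,832.4824…
After £385,200.00 payment: £869,832.4824… − £385,200.00 = £484,632.4824…
Balance at month 17: £484,632.4824… × (1 + 0.012)^12 = £559,214.8162…
Penalty: 17 × 1.5% × £819,470.00 = £208,964.85
Final settlement = outstanding balance + penalty = £559,214.8162… + £208,964.85 = £768,179.67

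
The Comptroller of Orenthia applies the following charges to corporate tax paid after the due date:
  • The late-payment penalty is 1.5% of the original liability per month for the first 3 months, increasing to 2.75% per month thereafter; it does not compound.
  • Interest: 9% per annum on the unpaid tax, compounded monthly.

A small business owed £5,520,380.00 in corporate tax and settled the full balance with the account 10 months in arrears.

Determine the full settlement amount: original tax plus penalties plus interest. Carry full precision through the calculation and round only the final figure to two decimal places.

£7,259,755.38

Penalty, months 1–3: 3 × 1.5% × £5,520,380.00 = £248,417.10
Penalty, months 4–10: 7 × 2.75% × £5,520,380.00 = £1,062,673.15
Interest (9%/yr ÷ 12 = 0.75%/month): £5,520,380.00 × ((1 + 0.0075)^10 − 1) = £428,285.1324…
Total = £5,520,380.00 + £1,311,090.2500 + £428,285.1324… = £7,259,755.38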